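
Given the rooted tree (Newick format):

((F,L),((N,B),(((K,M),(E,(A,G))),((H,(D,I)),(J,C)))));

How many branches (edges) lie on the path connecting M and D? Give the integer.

7

The MRCA of M and D is the node subtending (((K,M),(E,(A,G))),((H,(D,I)),(J,C))).
From M up to that node: 3 branches. From D up to the same node: 4 branches. Total: 3 + 4 = 7.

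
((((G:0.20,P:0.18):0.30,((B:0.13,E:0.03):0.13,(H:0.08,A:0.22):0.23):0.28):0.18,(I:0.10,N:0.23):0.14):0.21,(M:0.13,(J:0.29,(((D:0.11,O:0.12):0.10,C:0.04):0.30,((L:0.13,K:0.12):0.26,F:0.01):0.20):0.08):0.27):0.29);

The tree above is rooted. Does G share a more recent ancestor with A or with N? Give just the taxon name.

The MRCA of G and A subtends ((G,P),((B,E),(H,A))) (6 taxa).
The MRCA of G and N subtends (((G,P),((B,E),(H,A))),(I,N)) (8 taxa).
The first is nested inside the second, so G shares a more recent common ancestor with A.

A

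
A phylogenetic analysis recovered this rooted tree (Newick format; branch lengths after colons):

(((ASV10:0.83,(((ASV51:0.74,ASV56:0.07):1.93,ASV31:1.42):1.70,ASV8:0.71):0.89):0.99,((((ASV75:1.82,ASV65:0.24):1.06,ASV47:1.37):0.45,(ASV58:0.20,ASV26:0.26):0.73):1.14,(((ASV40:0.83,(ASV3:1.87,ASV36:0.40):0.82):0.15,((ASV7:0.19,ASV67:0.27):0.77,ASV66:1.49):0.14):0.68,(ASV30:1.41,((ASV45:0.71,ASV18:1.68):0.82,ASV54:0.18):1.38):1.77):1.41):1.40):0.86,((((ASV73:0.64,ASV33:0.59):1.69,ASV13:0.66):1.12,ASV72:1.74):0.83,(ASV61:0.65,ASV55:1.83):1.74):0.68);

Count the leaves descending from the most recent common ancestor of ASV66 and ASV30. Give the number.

10

The MRCA of ASV66 and ASV30 is the node subtending (((ASV40,(ASV3,ASV36)),((ASV7,ASV67),ASV66)),(ASV30,((ASV45,ASV18),ASV54))).
That clade contains 10 terminal taxa: ASV18, ASV3, ASV30, ASV36, ASV40, ASV45, ASV54, ASV66, ASV67, ASV7.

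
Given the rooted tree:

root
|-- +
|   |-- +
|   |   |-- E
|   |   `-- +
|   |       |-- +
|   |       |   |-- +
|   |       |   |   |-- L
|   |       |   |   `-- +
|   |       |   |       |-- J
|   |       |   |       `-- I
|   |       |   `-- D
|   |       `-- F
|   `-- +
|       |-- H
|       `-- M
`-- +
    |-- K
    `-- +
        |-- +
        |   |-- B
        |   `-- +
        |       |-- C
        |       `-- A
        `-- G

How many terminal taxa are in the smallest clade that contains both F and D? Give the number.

5

The MRCA of F and D is the node subtending (((L,(J,I)),D),F).
That clade contains 5 terminal taxa: D, F, I, J, L.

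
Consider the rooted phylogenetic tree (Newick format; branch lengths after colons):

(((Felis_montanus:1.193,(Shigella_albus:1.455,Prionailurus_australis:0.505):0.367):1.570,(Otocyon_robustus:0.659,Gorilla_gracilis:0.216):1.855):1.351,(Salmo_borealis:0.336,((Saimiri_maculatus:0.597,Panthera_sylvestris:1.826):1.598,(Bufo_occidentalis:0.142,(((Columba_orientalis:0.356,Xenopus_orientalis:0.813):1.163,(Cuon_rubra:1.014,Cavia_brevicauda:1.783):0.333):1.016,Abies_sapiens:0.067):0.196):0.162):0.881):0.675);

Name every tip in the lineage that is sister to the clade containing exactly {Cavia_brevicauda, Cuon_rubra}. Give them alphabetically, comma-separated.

Columba_orientalis, Xenopus_orientalis

The clade containing exactly {Cavia_brevicauda, Cuon_rubra} attaches to the tree at the node subtending ((Columba_orientalis,Xenopus_orientalis),(Cuon_rubra,Cavia_brevicauda)).
The other lineage descending from that same node — the sister group — is (Columba_orientalis,Xenopus_orientalis); its 2 tips in alphabetical order are the answer.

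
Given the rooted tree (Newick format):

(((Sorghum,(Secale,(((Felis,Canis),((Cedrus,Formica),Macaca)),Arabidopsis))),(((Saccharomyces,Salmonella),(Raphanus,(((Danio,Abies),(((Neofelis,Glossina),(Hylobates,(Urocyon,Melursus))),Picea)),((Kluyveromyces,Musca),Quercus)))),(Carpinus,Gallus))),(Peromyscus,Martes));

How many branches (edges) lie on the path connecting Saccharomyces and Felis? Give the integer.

10

The MRCA of Saccharomyces and Felis is the node subtending ((Sorghum,(Secale,(((Felis,Canis),((Cedrus,Formica),Macaca)),Arabidopsis))),(((Saccharomyces,Salmonella),(Raphanus,(((Danio,Abies),(((Neofelis,Glossina),(Hylobates,(Urocyon,Melursus))),Picea)),((Kluyveromyces,Musca),Quercus)))),(Carpinus,Gallus))).
From Saccharomyces up to that node: 4 branches. From Felis up to the same node: 6 branches. Total: 4 + 6 = 10.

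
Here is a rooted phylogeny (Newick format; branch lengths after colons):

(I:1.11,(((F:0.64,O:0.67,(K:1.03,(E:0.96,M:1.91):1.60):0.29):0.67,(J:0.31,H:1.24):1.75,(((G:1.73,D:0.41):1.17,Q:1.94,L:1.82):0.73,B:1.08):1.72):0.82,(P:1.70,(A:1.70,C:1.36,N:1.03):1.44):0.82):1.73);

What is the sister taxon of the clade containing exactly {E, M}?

The clade containing exactly {E, M} attaches to the tree at the node subtending (K,(E,M)).
The other lineage descending from that same node — the sister group — is the single tip K.

K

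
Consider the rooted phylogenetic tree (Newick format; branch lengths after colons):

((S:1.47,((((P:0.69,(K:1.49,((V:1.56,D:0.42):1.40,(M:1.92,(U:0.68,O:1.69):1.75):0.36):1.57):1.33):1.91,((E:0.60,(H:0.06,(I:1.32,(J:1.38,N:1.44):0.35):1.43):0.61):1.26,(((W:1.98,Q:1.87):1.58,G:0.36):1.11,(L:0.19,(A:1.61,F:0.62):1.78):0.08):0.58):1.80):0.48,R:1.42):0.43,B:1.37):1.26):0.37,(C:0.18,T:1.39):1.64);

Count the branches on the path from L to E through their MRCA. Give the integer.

The MRCA of L and E is the node subtending ((E,(H,(I,(J,N)))),(((W,Q),G),(L,(A,F)))).
From L up to that node: 3 branches. From E up to the same node: 2 branches. Total: 3 + 2 = 5.

5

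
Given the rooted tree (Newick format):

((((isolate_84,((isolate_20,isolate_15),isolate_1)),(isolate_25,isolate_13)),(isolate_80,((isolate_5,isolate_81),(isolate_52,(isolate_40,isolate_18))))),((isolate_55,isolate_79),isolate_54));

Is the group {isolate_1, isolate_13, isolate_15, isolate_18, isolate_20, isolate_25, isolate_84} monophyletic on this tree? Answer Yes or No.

No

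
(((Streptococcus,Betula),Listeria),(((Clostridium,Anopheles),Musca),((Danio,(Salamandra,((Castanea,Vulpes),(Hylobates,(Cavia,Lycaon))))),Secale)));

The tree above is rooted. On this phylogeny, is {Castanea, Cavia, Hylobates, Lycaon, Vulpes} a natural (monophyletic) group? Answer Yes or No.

Yes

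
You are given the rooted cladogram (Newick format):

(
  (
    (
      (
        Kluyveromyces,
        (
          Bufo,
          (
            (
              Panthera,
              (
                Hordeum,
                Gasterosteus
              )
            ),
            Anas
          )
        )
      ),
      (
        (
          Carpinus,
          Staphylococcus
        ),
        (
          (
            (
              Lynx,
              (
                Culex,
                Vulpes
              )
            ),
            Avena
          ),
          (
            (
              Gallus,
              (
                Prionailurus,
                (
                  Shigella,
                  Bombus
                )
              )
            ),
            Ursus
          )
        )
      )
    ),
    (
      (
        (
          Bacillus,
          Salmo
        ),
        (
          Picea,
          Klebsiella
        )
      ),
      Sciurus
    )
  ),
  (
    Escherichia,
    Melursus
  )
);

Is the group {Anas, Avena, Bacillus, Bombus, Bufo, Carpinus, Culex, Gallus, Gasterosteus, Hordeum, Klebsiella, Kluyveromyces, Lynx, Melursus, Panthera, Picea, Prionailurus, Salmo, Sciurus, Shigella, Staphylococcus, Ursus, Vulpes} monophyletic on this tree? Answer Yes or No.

The MRCA of the listed taxa is the root, so the smallest clade containing them is the whole tree.
That clade also contains Escherichia, which is not in the proposed group, so the group is not monophyletic.

No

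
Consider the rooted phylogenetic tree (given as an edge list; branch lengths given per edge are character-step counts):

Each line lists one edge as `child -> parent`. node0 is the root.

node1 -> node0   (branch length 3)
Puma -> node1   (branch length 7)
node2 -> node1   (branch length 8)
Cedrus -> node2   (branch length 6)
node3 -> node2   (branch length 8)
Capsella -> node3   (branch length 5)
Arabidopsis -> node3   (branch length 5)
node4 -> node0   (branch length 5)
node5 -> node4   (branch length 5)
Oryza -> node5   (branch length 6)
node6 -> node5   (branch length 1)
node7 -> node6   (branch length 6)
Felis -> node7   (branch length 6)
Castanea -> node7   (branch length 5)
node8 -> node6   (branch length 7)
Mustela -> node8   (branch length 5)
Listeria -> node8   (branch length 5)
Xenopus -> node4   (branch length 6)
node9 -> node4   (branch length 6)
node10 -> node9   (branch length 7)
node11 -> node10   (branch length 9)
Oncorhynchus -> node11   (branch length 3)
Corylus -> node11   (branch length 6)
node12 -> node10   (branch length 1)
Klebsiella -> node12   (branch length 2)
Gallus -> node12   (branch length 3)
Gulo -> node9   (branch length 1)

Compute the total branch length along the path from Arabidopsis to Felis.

47

The path runs Arabidopsis → … → MRCA → … → Felis; the MRCA is the root of the tree.
Branch lengths along that path: 5 + 8 + 8 + 3 + 5 + 5 + 1 + 6 + 6 = 47.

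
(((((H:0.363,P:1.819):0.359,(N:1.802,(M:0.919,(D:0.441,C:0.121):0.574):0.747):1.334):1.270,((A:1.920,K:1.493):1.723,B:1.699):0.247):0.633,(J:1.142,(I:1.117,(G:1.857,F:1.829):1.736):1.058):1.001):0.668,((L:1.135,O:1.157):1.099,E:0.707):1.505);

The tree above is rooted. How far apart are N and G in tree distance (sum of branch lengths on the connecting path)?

The path runs N → … → MRCA → … → G; the MRCA is the node subtending ((((H,P),(N,(M,(D,C)))),((A,K),B)),(J,(I,(G,F)))).
Branch lengths along that path: 1.802 + 1.334 + 1.270 + 0.633 + 1.001 + 1.058 + 1.736 + 1.857 = 10.691.

10.691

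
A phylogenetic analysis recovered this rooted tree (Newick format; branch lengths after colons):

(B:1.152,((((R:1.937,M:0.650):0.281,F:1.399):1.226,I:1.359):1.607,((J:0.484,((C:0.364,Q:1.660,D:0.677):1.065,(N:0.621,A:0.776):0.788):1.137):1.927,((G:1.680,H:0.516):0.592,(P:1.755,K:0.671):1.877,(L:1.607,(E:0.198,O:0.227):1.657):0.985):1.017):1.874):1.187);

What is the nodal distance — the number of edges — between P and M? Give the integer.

8

The MRCA of P and M is the node subtending ((((R,M),F),I),((J,((C,Q,D),(N,A))),((G,H),(P,K),(L,(E,O))))).
From P up to that node: 4 branches. From M up to the same node: 4 branches. Total: 4 + 4 = 8.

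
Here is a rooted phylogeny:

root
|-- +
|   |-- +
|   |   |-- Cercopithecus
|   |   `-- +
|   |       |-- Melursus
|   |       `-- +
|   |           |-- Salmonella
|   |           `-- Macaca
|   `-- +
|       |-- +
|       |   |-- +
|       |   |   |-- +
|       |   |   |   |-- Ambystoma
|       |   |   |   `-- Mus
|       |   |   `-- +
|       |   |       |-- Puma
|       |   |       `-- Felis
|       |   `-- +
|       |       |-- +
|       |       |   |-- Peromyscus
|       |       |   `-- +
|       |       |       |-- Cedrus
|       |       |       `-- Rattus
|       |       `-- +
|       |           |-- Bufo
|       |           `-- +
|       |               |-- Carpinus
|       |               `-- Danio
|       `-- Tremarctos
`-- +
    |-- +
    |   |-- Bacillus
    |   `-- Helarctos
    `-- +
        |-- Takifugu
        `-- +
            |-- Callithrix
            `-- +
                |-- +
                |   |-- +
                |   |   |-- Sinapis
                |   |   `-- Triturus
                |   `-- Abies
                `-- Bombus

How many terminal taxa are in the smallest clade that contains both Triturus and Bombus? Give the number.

The MRCA of Triturus and Bombus is the node subtending (((Sinapis,Triturus),Abies),Bombus).
That clade contains 4 terminal taxa: Abies, Bombus, Sinapis, Triturus.

4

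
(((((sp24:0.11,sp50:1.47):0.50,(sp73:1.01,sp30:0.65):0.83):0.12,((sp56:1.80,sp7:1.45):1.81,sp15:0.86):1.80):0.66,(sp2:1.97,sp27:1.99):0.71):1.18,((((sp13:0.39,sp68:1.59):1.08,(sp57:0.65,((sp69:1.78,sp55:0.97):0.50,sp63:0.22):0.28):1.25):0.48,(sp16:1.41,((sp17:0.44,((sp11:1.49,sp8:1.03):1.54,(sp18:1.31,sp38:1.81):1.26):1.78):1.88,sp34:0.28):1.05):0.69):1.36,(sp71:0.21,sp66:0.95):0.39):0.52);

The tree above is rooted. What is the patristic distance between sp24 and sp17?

The path runs sp24 → … → MRCA → … → sp17; the MRCA is the root of the tree.
Branch lengths along that path: 0.11 + 0.50 + 0.12 + 0.66 + 1.18 + 0.52 + 1.36 + 0.69 + 1.05 + 1.88 + 0.44 = 8.51.

8.51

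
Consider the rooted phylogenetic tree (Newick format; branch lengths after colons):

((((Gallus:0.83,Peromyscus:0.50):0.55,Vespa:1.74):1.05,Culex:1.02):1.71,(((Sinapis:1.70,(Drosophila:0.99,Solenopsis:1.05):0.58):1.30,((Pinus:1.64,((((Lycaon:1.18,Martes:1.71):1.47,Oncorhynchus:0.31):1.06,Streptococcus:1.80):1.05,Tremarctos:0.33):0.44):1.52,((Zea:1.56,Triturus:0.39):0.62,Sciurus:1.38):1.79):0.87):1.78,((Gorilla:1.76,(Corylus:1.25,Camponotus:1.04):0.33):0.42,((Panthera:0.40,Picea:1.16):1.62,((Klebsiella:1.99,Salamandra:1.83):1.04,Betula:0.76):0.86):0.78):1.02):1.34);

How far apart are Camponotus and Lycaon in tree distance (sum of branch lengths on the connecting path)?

The path runs Camponotus → … → MRCA → … → Lycaon; the MRCA is the node subtending (((Sinapis,(Drosophila,Solenopsis)),((Pinus,((((Lycaon,Martes),Oncorhynchus),Streptococcus),Tremarctos)),((Zea,Triturus),Sciurus))),((Gorilla,(Corylus,Camponotus)),((Panthera,Picea),((Klebsiella,Salamandra),Betula)))).
Branch lengths along that path: 1.04 + 0.33 + 0.42 + 1.02 + 1.78 + 0.87 + 1.52 + 0.44 + 1.05 + 1.06 + 1.47 + 1.18 = 12.18.

12.18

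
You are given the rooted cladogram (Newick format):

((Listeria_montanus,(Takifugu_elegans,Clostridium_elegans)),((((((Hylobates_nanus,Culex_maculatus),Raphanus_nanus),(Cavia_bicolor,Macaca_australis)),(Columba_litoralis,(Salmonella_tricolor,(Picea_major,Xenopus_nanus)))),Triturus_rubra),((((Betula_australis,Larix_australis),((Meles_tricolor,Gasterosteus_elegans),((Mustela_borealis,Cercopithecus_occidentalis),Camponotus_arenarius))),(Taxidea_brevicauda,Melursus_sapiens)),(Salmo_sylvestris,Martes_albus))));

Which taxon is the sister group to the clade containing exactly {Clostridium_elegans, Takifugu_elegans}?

Listeria_montanus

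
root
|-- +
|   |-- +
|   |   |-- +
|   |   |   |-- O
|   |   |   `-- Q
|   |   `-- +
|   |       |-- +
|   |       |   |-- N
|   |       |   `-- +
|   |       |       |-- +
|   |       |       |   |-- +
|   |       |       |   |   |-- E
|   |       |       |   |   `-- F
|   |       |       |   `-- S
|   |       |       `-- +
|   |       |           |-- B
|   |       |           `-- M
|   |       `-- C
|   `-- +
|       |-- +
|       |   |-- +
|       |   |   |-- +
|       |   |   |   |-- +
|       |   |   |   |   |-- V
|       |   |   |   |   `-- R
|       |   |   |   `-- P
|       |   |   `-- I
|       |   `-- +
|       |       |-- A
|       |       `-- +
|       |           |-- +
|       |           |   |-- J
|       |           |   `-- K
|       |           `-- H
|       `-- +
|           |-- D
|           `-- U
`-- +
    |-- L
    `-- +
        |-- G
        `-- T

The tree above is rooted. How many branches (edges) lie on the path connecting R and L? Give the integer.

The MRCA of R and L is the root of the tree.
From R up to that node: 7 branches. From L up to the same node: 2 branches. Total: 7 + 2 = 9.

9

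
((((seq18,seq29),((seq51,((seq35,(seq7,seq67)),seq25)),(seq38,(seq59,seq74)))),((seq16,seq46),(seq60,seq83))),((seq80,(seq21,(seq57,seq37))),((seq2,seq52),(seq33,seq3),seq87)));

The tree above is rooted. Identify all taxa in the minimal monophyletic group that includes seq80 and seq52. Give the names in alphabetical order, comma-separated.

Tracing seq80: it sits inside (seq80,(seq21,(seq57,seq37))).
Tracing seq52: it sits inside (seq2,seq52).
The smallest clade enclosing both is ((seq80,(seq21,(seq57,seq37))),((seq2,seq52),(seq33,seq3),seq87)); the answer is its 9 terminal taxa in alphabetical order.

seq2, seq21, seq3, seq33, seq37, seq52, seq57, seq80, seq87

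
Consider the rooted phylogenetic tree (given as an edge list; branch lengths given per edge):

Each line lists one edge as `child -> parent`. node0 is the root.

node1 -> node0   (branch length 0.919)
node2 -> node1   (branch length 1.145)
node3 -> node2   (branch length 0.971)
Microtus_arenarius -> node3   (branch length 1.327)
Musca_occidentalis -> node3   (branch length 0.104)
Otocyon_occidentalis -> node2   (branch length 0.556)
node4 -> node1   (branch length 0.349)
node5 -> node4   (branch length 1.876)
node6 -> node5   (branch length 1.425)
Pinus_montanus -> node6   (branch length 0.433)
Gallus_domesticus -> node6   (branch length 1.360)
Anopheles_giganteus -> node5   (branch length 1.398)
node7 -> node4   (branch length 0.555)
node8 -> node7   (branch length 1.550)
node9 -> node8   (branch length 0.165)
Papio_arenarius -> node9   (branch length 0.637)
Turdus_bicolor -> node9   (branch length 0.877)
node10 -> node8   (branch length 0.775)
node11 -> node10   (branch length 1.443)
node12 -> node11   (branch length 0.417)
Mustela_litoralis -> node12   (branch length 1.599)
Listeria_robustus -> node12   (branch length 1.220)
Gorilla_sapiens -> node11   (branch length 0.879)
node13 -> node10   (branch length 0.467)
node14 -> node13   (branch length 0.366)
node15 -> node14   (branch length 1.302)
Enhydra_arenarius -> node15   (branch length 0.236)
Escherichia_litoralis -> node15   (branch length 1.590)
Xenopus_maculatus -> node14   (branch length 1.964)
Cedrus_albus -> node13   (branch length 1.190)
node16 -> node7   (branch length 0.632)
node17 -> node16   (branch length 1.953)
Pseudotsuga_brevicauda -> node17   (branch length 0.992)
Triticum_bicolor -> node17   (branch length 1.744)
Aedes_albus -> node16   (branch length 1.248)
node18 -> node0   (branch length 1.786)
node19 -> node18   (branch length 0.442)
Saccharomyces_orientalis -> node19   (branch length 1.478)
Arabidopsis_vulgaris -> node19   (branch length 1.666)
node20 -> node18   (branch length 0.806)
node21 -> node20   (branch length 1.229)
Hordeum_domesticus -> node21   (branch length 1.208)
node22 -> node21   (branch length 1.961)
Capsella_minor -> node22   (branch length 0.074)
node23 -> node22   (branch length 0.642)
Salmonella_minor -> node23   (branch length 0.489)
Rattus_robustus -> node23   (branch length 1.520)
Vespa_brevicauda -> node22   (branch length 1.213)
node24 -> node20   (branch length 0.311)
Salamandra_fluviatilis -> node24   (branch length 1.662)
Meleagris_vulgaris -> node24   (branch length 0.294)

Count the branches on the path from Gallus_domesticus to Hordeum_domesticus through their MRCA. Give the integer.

9

The MRCA of Gallus_domesticus and Hordeum_domesticus is the root of the tree.
From Gallus_domesticus up to that node: 5 branches. From Hordeum_domesticus up to the same node: 4 branches. Total: 5 + 4 = 9.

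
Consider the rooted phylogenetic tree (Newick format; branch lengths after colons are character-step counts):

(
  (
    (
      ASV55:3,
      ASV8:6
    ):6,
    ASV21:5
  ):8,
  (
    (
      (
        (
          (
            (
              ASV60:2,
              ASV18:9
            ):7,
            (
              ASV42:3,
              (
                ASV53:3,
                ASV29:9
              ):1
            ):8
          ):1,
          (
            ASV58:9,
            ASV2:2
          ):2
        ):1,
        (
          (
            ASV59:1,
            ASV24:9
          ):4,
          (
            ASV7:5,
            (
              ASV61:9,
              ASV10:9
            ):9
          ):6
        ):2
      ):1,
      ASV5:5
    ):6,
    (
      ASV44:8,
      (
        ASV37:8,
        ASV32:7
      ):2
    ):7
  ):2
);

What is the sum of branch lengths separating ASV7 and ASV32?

36

The path runs ASV7 → … → MRCA → … → ASV32; the MRCA is the node subtending ((((((ASV60,ASV18),(ASV42,(ASV53,ASV29))),(ASV58,ASV2)),((ASV59,ASV24),(ASV7,(ASV61,ASV10)))),ASV5),(ASV44,(ASV37,ASV32))).
Branch lengths along that path: 5 + 6 + 2 + 1 + 6 + 7 + 2 + 7 = 36.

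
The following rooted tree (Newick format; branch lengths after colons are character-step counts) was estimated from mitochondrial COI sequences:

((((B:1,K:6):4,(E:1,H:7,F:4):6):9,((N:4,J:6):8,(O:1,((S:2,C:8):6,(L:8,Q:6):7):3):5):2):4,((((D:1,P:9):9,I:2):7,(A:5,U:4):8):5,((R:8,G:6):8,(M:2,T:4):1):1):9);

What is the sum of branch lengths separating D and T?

The path runs D → … → MRCA → … → T; the MRCA is the node subtending ((((D,P),I),(A,U)),((R,G),(M,T))).
Branch lengths along that path: 1 + 9 + 7 + 5 + 1 + 1 + 4 = 28.

28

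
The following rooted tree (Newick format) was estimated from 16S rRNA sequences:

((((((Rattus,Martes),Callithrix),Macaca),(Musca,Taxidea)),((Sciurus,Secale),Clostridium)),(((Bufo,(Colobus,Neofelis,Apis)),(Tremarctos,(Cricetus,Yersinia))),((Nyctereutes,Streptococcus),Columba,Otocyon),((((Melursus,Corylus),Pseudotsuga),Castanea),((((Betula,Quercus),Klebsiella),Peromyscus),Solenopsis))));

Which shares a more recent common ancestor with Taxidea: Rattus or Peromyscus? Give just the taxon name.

The MRCA of Taxidea and Rattus subtends ((((Rattus,Martes),Callithrix),Macaca),(Musca,Taxidea)) (6 taxa).
The MRCA of Taxidea and Peromyscus is the root, subtending the entire tree (29 taxa).
The first is nested inside the second, so Taxidea shares a more recent common ancestor with Rattus.

Rattus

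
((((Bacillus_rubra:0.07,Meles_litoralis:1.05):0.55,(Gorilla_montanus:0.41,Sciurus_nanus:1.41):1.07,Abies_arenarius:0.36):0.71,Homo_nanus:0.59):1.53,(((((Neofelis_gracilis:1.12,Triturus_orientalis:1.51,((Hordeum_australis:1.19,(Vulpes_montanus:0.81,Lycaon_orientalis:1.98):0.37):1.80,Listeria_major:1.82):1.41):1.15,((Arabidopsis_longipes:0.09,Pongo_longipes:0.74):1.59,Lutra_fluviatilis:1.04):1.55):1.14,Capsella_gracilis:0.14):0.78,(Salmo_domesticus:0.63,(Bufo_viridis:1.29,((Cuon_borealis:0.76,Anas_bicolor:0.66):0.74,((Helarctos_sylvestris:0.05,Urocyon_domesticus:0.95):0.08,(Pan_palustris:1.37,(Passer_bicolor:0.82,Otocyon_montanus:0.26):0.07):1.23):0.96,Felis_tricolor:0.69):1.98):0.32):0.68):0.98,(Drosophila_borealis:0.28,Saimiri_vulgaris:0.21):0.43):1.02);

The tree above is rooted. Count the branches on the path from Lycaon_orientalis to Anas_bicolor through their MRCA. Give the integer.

The MRCA of Lycaon_orientalis and Anas_bicolor is the node subtending ((((Neofelis_gracilis,Triturus_orientalis,((Hordeum_australis,(Vulpes_montanus,Lycaon_orientalis)),Listeria_major)),((Arabidopsis_longipes,Pongo_longipes),Lutra_fluviatilis)),Capsella_gracilis),(Salmo_domesticus,(Bufo_viridis,((Cuon_borealis,Anas_bicolor),((Helarctos_sylvestris,Urocyon_domesticus),(Pan_palustris,(Passer_bicolor,Otocyon_montanus))),Felis_tricolor)))).
From Lycaon_orientalis up to that node: 7 branches. From Anas_bicolor up to the same node: 5 branches. Total: 7 + 5 = 12.

12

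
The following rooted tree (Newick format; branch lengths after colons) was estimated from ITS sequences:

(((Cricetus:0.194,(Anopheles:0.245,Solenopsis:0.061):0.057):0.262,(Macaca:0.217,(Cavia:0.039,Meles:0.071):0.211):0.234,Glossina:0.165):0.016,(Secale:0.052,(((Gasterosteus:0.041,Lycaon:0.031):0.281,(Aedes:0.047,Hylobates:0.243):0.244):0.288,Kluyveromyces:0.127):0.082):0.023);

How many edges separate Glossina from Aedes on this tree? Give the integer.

The MRCA of Glossina and Aedes is the root of the tree.
From Glossina up to that node: 2 branches. From Aedes up to the same node: 5 branches. Total: 2 + 5 = 7.

7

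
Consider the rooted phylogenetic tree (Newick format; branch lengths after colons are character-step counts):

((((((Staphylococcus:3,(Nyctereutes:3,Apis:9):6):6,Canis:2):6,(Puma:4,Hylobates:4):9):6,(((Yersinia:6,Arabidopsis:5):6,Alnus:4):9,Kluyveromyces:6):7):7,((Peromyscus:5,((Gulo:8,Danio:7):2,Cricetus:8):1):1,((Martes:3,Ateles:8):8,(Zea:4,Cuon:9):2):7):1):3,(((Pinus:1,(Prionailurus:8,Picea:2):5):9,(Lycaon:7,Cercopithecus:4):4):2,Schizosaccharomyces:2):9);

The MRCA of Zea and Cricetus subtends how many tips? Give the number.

The MRCA of Zea and Cricetus is the node subtending ((Peromyscus,((Gulo,Danio),Cricetus)),((Martes,Ateles),(Zea,Cuon))).
That clade contains 8 terminal taxa: Ateles, Cricetus, Cuon, Danio, Gulo, Martes, Peromyscus, Zea.

8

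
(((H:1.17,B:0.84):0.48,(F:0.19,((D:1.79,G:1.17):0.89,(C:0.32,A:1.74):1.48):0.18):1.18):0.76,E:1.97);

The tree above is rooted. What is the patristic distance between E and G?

The path runs E → … → MRCA → … → G; the MRCA is the root of the tree.
Branch lengths along that path: 1.97 + 0.76 + 1.18 + 0.18 + 0.89 + 1.17 = 6.15.

6.15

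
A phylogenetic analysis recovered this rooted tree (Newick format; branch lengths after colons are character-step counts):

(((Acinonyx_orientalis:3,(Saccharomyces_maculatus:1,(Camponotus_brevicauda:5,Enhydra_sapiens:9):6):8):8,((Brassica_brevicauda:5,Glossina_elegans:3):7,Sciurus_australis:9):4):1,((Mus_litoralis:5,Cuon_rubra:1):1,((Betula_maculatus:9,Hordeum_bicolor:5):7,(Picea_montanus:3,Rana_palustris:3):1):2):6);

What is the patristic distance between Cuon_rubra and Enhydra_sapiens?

The path runs Cuon_rubra → … → MRCA → … → Enhydra_sapiens; the MRCA is the root of the tree.
Branch lengths along that path: 1 + 1 + 6 + 1 + 8 + 8 + 6 + 9 = 40.

40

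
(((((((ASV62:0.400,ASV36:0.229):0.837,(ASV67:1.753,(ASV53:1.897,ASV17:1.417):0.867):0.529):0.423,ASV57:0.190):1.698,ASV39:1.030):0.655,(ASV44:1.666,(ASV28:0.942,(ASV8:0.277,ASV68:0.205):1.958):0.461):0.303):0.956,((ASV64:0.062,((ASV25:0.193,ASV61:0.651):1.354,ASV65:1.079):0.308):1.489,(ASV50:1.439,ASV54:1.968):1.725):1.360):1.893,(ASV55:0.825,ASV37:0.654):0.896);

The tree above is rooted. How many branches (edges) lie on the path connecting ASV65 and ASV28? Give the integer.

8

The MRCA of ASV65 and ASV28 is the node subtending ((((((ASV62,ASV36),(ASV67,(ASV53,ASV17))),ASV57),ASV39),(ASV44,(ASV28,(ASV8,ASV68)))),((ASV64,((ASV25,ASV61),ASV65)),(ASV50,ASV54))).
From ASV65 up to that node: 4 branches. From ASV28 up to the same node: 4 branches. Total: 4 + 4 = 8.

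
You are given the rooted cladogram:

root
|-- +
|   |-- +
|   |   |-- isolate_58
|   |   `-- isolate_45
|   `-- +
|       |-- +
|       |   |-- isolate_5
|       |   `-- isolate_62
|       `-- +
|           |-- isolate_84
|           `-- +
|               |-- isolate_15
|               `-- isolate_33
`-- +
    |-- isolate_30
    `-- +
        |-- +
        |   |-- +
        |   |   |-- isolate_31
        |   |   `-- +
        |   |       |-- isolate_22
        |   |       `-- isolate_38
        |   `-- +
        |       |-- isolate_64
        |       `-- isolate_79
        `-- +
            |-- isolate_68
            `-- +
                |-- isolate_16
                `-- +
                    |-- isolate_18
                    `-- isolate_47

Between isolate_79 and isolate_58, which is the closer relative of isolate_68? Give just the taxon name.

isolate_79

The MRCA of isolate_68 and isolate_79 subtends (((isolate_31,(isolate_22,isolate_38)),(isolate_64,isolate_79)),(isolate_68,(isolate_16,(isolate_18,isolate_47)))) (9 taxa).
The MRCA of isolate_68 and isolate_58 is the root, subtending the entire tree (17 taxa).
The first is nested inside the second, so isolate_68 shares a more recent common ancestor with isolate_79.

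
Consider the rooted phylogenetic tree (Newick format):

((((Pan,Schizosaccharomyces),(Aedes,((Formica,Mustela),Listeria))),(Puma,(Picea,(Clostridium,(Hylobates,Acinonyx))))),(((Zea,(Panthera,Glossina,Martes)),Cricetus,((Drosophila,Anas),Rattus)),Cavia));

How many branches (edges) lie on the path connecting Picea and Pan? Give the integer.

6

The MRCA of Picea and Pan is the node subtending (((Pan,Schizosaccharomyces),(Aedes,((Formica,Mustela),Listeria))),(Puma,(Picea,(Clostridium,(Hylobates,Acinonyx))))).
From Picea up to that node: 3 branches. From Pan up to the same node: 3 branches. Total: 3 + 3 = 6.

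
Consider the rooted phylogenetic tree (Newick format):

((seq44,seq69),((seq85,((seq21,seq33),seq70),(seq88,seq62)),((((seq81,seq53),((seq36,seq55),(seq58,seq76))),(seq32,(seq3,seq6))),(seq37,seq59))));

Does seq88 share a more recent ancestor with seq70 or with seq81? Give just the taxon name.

seq70

The MRCA of seq88 and seq70 subtends (seq85,((seq21,seq33),seq70),(seq88,seq62)) (6 taxa).
The MRCA of seq88 and seq81 subtends ((seq85,((seq21,seq33),seq70),(seq88,seq62)),((((seq81,seq53),((seq36,seq55),(seq58,seq76))),(seq32,(seq3,seq6))),(seq37,seq59))) (17 taxa).
The first is nested inside the second, so seq88 shares a more recent common ancestor with seq70.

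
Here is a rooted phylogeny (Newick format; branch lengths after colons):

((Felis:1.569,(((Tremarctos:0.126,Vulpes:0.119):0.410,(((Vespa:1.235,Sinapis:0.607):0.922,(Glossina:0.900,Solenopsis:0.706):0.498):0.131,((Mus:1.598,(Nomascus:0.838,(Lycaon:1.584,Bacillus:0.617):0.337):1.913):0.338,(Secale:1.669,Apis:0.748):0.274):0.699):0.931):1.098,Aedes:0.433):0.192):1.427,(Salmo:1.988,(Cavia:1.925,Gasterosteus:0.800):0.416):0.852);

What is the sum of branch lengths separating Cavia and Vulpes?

6.439

The path runs Cavia → … → MRCA → … → Vulpes; the MRCA is the root of the tree.
Branch lengths along that path: 1.925 + 0.416 + 0.852 + 1.427 + 0.192 + 1.098 + 0.410 + 0.119 = 6.439.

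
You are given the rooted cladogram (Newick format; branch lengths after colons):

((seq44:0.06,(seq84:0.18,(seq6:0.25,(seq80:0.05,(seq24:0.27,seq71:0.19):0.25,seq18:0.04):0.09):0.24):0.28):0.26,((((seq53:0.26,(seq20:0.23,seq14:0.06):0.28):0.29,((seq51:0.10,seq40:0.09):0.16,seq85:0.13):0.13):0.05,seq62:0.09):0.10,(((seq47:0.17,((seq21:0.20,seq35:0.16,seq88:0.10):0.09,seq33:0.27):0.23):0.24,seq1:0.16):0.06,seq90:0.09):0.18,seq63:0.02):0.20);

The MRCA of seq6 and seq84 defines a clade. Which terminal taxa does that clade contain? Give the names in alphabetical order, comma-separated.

seq18, seq24, seq6, seq71, seq80, seq84

Tracing seq6: it sits inside (seq6,(seq80,(seq24,seq71),seq18)).
Tracing seq84: it sits inside (seq84,(seq6,(seq80,(seq24,seq71),seq18))).
The smallest clade enclosing both is (seq84,(seq6,(seq80,(seq24,seq71),seq18))); the answer is its 6 terminal taxa in alphabetical order.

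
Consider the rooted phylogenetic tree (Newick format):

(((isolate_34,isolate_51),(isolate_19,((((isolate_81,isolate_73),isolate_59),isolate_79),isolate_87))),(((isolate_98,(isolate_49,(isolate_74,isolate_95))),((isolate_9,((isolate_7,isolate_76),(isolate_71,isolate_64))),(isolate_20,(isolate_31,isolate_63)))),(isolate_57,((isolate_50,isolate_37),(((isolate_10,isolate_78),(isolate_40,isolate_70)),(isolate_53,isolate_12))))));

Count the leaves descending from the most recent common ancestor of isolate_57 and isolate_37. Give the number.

9

The MRCA of isolate_57 and isolate_37 is the node subtending (isolate_57,((isolate_50,isolate_37),(((isolate_10,isolate_78),(isolate_40,isolate_70)),(isolate_53,isolate_12)))).
That clade contains 9 terminal taxa: isolate_10, isolate_12, isolate_37, isolate_40, isolate_50, isolate_53, isolate_57, isolate_70, isolate_78.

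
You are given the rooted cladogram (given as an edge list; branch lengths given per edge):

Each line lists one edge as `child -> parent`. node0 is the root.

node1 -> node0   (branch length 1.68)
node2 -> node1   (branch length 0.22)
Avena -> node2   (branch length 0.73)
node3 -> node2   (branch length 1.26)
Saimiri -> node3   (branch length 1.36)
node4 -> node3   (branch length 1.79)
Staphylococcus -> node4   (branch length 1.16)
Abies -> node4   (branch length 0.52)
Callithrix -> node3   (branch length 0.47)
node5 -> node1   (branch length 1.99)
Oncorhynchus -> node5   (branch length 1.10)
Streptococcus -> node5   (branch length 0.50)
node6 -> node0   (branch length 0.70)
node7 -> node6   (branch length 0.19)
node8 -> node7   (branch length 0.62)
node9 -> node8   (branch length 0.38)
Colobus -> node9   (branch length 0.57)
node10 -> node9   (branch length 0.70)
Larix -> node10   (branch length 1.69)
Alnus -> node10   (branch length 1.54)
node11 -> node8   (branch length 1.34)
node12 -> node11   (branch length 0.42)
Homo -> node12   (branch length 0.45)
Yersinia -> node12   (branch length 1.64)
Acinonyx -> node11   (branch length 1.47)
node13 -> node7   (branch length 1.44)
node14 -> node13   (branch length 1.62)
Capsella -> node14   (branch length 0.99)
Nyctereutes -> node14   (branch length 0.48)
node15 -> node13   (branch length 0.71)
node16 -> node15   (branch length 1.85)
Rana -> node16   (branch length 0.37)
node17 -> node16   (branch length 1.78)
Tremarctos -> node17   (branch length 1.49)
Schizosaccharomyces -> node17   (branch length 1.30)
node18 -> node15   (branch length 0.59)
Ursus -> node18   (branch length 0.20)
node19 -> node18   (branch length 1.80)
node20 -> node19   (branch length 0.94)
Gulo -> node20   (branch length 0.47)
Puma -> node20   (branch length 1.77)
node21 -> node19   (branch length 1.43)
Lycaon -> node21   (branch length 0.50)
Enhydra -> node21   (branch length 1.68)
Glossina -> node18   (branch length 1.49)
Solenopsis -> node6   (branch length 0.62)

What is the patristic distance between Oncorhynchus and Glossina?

The path runs Oncorhynchus → … → MRCA → … → Glossina; the MRCA is the root of the tree.
Branch lengths along that path: 1.10 + 1.99 + 1.68 + 0.70 + 0.19 + 1.44 + 0.71 + 0.59 + 1.49 = 9.89.

9.89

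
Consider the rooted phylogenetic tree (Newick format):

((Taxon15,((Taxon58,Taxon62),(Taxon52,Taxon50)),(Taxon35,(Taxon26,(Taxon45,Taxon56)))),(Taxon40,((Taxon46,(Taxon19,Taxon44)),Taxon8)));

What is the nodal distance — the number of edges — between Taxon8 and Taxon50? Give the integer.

7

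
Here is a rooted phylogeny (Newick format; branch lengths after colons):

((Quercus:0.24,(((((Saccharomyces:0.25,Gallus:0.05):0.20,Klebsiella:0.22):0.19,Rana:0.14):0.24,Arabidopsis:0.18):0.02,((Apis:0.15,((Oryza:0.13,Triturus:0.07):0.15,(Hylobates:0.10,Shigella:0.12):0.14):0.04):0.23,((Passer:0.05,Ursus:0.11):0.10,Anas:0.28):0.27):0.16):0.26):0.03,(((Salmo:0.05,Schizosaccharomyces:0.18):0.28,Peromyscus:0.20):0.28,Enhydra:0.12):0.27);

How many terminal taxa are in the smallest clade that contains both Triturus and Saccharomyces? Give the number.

13

The MRCA of Triturus and Saccharomyces is the node subtending (((((Saccharomyces,Gallus),Klebsiella),Rana),Arabidopsis),((Apis,((Oryza,Triturus),(Hylobates,Shigella))),((Passer,Ursus),Anas))).
That clade contains 13 terminal taxa: Anas, Apis, Arabidopsis, Gallus, Hylobates, Klebsiella, Oryza, Passer, Rana, Saccharomyces, Shigella, Triturus, Ursus.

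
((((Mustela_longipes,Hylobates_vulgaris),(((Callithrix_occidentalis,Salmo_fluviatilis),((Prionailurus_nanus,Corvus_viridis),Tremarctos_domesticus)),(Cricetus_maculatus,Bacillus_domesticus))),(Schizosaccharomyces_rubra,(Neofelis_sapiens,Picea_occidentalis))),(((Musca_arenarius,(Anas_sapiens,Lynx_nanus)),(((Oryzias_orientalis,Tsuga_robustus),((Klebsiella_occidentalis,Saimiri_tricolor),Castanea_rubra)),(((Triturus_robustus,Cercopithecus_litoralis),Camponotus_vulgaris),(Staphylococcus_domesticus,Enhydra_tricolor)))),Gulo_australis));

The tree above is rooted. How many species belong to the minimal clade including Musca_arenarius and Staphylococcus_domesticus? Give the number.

The MRCA of Musca_arenarius and Staphylococcus_domesticus is the node subtending ((Musca_arenarius,(Anas_sapiens,Lynx_nanus)),(((Oryzias_orientalis,Tsuga_robustus),((Klebsiella_occidentalis,Saimiri_tricolor),Castanea_rubra)),(((Triturus_robustus,Cercopithecus_litoralis),Camponotus_vulgaris),(Staphylococcus_domesticus,Enhydra_tricolor)))).
That clade contains 13 terminal taxa: Anas_sapiens, Camponotus_vulgaris, Castanea_rubra, Cercopithecus_litoralis, Enhydra_tricolor, Klebsiella_occidentalis, Lynx_nanus, Musca_arenarius, Oryzias_orientalis, Saimiri_tricolor, Staphylococcus_domesticus, Triturus_robustus, Tsuga_robustus.

13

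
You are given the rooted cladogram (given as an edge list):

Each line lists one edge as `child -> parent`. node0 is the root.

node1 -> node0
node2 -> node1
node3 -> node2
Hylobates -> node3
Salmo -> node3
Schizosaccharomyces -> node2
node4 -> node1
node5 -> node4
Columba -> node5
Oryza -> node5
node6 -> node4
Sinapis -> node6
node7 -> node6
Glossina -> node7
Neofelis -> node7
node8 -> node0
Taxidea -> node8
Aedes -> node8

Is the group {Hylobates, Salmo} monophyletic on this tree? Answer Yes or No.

The most recent common ancestor of these taxa subtends (Hylobates,Salmo).
That clade has exactly 2 tips — every listed taxon and nothing else — so the group is monophyletic.

Yes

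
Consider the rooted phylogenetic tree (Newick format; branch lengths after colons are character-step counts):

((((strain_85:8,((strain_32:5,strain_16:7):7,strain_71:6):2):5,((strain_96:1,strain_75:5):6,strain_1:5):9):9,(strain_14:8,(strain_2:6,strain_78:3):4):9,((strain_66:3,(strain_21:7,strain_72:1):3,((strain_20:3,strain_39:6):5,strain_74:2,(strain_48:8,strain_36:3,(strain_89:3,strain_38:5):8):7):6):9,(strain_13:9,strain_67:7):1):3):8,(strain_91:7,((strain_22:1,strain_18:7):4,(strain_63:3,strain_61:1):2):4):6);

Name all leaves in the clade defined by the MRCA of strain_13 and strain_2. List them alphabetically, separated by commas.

strain_1, strain_13, strain_14, strain_16, strain_2, strain_20, strain_21, strain_32, strain_36, strain_38, strain_39, strain_48, strain_66, strain_67, strain_71, strain_72, strain_74, strain_75, strain_78, strain_85, strain_89, strain_96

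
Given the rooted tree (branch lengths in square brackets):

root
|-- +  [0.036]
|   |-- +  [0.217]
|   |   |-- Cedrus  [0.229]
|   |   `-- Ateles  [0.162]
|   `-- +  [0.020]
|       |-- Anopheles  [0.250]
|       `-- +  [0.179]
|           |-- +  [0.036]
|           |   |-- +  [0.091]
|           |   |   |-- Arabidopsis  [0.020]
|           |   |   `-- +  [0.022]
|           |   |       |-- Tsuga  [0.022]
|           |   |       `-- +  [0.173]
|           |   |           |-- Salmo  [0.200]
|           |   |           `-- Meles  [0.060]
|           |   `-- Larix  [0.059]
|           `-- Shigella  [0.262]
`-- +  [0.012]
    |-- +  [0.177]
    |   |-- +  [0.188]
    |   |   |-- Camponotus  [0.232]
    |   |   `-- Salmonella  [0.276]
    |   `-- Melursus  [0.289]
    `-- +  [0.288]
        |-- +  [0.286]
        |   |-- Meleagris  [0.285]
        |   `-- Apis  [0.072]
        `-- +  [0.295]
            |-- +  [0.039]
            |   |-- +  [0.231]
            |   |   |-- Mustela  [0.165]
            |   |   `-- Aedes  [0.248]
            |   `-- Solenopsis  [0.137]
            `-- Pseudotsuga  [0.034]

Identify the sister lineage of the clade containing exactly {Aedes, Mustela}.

Solenopsis

The clade containing exactly {Aedes, Mustela} attaches to the tree at the node subtending ((Mustela,Aedes),Solenopsis).
The other lineage descending from that same node — the sister group — is the single tip Solenopsis.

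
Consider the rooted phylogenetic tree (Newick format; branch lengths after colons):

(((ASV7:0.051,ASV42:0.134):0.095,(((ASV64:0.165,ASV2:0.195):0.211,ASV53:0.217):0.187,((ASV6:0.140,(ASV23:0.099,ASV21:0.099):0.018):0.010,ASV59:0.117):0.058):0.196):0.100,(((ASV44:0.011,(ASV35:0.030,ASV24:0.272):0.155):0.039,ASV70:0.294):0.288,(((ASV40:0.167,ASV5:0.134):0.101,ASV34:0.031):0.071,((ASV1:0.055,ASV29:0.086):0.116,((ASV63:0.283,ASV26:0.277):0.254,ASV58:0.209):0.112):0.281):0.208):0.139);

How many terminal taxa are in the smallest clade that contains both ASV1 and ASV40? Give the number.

8

The MRCA of ASV1 and ASV40 is the node subtending (((ASV40,ASV5),ASV34),((ASV1,ASV29),((ASV63,ASV26),ASV58))).
That clade contains 8 terminal taxa: ASV1, ASV26, ASV29, ASV34, ASV40, ASV5, ASV58, ASV63.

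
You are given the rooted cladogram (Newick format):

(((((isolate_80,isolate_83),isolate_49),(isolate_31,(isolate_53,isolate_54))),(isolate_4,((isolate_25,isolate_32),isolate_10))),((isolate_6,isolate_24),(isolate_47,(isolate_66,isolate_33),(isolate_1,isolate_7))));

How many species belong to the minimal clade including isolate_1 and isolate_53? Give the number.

The MRCA of isolate_1 and isolate_53 is the root, so the clade is the entire tree.
That clade contains 17 terminal taxa: isolate_1, isolate_10, isolate_24, isolate_25, isolate_31, isolate_32, isolate_33, isolate_4, isolate_47, isolate_49, isolate_53, isolate_54, isolate_6, isolate_66, isolate_7, isolate_80, isolate_83.

17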